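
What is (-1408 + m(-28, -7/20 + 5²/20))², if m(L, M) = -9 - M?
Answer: 201044041/100 ≈ 2.0104e+6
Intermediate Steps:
(-1408 + m(-28, -7/20 + 5²/20))² = (-1408 + (-9 - (-7/20 + 5²/20)))² = (-1408 + (-9 - (-7*1/20 + 25*(1/20))))² = (-1408 + (-9 - (-7/20 + 5/4)))² = (-1408 + (-9 - 1*9/10))² = (-1408 + (-9 - 9/10))² = (-1408 - 99/10)² = (-14179/10)² = 201044041/100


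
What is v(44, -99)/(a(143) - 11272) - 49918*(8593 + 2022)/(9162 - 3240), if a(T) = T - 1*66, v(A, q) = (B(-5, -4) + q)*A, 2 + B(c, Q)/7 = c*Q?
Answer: -2966004410743/33148395 ≈ -89477.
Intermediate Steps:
B(c, Q) = -14 + 7*Q*c (B(c, Q) = -14 + 7*(c*Q) = -14 + 7*(Q*c) = -14 + 7*Q*c)
v(A, q) = A*(126 + q) (v(A, q) = ((-14 + 7*(-4)*(-5)) + q)*A = ((-14 + 140) + q)*A = (126 + q)*A = A*(126 + q))
a(T) = -66 + T (a(T) = T - 66 = -66 + T)
v(44, -99)/(a(143) - 11272) - 49918*(8593 + 2022)/(9162 - 3240) = (44*(126 - 99))/((-66 + 143) - 11272) - 49918*(8593 + 2022)/(9162 - 3240) = (44*27)/(77 - 11272) - 49918/(5922/10615) = 1188/(-11195) - 49918/(5922*(1/10615)) = 1188*(-1/11195) - 49918/5922/10615 = -1188/11195 - 49918*10615/5922 = -1188/11195 - 264939785/2961 = -2966004410743/33148395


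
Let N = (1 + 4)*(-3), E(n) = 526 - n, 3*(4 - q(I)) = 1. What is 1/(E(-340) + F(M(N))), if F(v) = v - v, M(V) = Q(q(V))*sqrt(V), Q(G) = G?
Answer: 1/866 ≈ 0.0011547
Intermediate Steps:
q(I) = 11/3 (q(I) = 4 - 1/3*1 = 4 - 1/3 = 11/3)
N = -15 (N = 5*(-3) = -15)
M(V) = 11*sqrt(V)/3
F(v) = 0
1/(E(-340) + F(M(N))) = 1/((526 - 1*(-340)) + 0) = 1/((526 + 340) + 0) = 1/(866 + 0) = 1/866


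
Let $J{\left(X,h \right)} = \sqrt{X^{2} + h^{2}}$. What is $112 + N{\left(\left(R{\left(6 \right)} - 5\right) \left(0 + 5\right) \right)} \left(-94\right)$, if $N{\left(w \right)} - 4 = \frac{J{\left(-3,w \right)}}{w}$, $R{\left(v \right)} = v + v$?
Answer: $-264 - \frac{94 \sqrt{1234}}{35} \approx -358.34$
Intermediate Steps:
$R{\left(v \right)} = 2 v$
$N{\left(w \right)} = 4 + \frac{\sqrt{9 + w^{2}}}{w}$ ($N{\left(w \right)} = 4 + \frac{\sqrt{\left(-3\right)^{2} + w^{2}}}{w} = 4 + \frac{\sqrt{9 + w^{2}}}{w}$)
$112 + N{\left(\left(R{\left(6 \right)} - 5\right) \left(0 + 5\right) \right)} \left(-94\right) = 112 + \left(4 + \frac{\sqrt{9 + \left(\left(2 \cdot 6 - 5\right) \left(0 + 5\right)\right)^{2}}}{\left(2 \cdot 6 - 5\right) \left(0 + 5\right)}\right) \left(-94\right) = 112 + \left(4 + \frac{\sqrt{9 + \left(\left(12 - 5\right) 5\right)^{2}}}{\left(12 - 5\right) 5}\right) \left(-94\right) = 112 + \left(4 + \frac{\sqrt{9 + \left(7 \cdot 5\right)^{2}}}{7 \cdot 5}\right) \left(-94\right) = 112 + \left(4 + \frac{\sqrt{9 + 35^{2}}}{35}\right) \left(-94\right) = 112 + \left(4 + \frac{\sqrt{9 + 1225}}{35}\right) \left(-94\right) = 112 + \left(4 + \frac{\sqrt{1234}}{35}\right) \left(-94\right) = 112 - \left(376 + \frac{94 \sqrt{1234}}{35}\right) = -264 - \frac{94 \sqrt{1234}}{35}$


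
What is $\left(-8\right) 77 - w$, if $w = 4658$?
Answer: $-5274$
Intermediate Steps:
$\left(-8\right) 77 - w = \left(-8\right) 77 - 4658 = -616 - 4658 = -5274$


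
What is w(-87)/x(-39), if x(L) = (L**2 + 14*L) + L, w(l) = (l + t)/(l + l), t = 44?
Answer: 43/162864 ≈ 0.00026402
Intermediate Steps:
w(l) = (44 + l)/(2*l) (w(l) = (l + 44)/(l + l) = (44 + l)/((2*l)) = (44 + l)*(1/(2*l)) = (44 + l)/(2*l))
x(L) = L**2 + 15*L
w(-87)/x(-39) = ((1/2)*(44 - 87)/(-87))/((-39*(15 - 39))) = ((1/2)*(-1/87)*(-43))/((-39*(-24))) = (43/174)/936 = (43/174)*(1/936) = 43/162864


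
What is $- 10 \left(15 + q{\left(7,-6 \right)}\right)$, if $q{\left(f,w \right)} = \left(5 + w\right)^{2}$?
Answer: $-160$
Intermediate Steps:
$- 10 \left(15 + q{\left(7,-6 \right)}\right) = - 10 \left(15 + \left(5 - 6\right)^{2}\right) = - 10 \left(15 + \left(-1\right)^{2}\right) = - 10 \left(15 + 1\right) = \left(-10\right) 16 = -160$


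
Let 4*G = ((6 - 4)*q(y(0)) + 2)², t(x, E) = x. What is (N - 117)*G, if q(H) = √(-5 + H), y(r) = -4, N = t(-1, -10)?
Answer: 944 - 708*I ≈ 944.0 - 708.0*I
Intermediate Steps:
N = -1
G = (2 + 6*I)²/4 (G = ((6 - 4)*√(-5 - 4) + 2)²/4 = (2*√(-9) + 2)²/4 = (2*(3*I) + 2)²/4 = (6*I + 2)²/4 = (2 + 6*I)²/4 ≈ -8.0 + 6.0*I)
(N - 117)*G = (-1 - 117)*(-8 + 6*I) = -118*(-8 + 6*I) = 944 - 708*I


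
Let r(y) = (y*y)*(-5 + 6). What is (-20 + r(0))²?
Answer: 400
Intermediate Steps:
r(y) = y² (r(y) = y²*1 = y²)
(-20 + r(0))² = (-20 + 0²)² = (-20 + 0)² = (-20)² = 400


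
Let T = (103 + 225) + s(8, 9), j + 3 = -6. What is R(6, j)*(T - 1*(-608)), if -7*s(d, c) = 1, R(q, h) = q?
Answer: 39306/7 ≈ 5615.1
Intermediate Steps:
j = -9 (j = -3 - 6 = -9)
s(d, c) = -⅐ (s(d, c) = -⅐*1 = -⅐)
T = 2295/7 (T = (103 + 225) - ⅐ = 328 - ⅐ = 2295/7 ≈ 327.86)
R(6, j)*(T - 1*(-608)) = 6*(2295/7 - 1*(-608)) = 6*(2295/7 + 608) = 6*(6551/7) = 39306/7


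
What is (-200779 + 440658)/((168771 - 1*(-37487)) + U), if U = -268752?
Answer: -239879/62494 ≈ -3.8384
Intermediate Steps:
(-200779 + 440658)/((168771 - 1*(-37487)) + U) = (-200779 + 440658)/((168771 - 1*(-37487)) - 268752) = 239879/((168771 + 37487) - 268752) = 239879/(206258 - 268752) = 239879/(-62494) = 239879*(-1/62494) = -239879/62494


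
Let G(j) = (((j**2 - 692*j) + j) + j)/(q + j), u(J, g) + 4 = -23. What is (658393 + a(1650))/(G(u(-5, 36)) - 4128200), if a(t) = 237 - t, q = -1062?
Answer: -79494580/499514351 ≈ -0.15914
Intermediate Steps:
u(J, g) = -27 (u(J, g) = -4 - 23 = -27)
G(j) = (j**2 - 690*j)/(-1062 + j) (G(j) = (((j**2 - 692*j) + j) + j)/(-1062 + j) = ((j**2 - 691*j) + j)/(-1062 + j) = (j**2 - 690*j)/(-1062 + j))
(658393 + a(1650))/(G(u(-5, 36)) - 4128200) = (658393 + (237 - 1*1650))/(-27*(-690 - 27)/(-1062 - 27) - 4128200) = (658393 + (237 - 1650))/(-27*(-717)/(-1089) - 4128200) = (658393 - 1413)/(-27*(-1/1089)*(-717) - 4128200) = 656980/(-2151/121 - 4128200) = 656980/(-499514351/121) = 656980*(-121/499514351) = -79494580/499514351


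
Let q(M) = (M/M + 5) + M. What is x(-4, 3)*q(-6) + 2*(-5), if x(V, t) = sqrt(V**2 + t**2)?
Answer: -10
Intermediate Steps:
q(M) = 6 + M (q(M) = (1 + 5) + M = 6 + M)
x(-4, 3)*q(-6) + 2*(-5) = sqrt((-4)**2 + 3**2)*(6 - 6) + 2*(-5) = sqrt(16 + 9)*0 - 10 = sqrt(25)*0 - 10 = 5*0 - 10 = 0 - 10 = -10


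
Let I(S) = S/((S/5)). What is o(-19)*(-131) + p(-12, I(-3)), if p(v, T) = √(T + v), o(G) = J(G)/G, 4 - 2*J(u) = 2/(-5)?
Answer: 1441/95 + I*√7 ≈ 15.168 + 2.6458*I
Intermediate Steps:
J(u) = 11/5 (J(u) = 2 - 1/(-5) = 2 - (-1)/5 = 2 - ½*(-⅖) = 2 + ⅕ = 11/5)
I(S) = 5 (I(S) = S/((S*(⅕))) = S/((S/5)) = S*(5/S) = 5)
o(G) = 11/(5*G)
o(-19)*(-131) + p(-12, I(-3)) = ((11/5)/(-19))*(-131) + √(5 - 12) = ((11/5)*(-1/19))*(-131) + √(-7) = -11/95*(-131) + I*√7 = 1441/95 + I*√7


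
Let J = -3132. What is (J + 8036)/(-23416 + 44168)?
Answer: 613/2594 ≈ 0.23631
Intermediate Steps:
(J + 8036)/(-23416 + 44168) = (-3132 + 8036)/(-23416 + 44168) = 4904/20752 = 4904*(1/20752) = 613/2594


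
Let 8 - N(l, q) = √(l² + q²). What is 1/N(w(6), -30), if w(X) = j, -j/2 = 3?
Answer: -1/109 - 3*√26/436 ≈ -0.044259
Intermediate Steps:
j = -6 (j = -2*3 = -6)
w(X) = -6
N(l, q) = 8 - √(l² + q²)
1/N(w(6), -30) = 1/(8 - √((-6)² + (-30)²)) = 1/(8 - √(36 + 900)) = 1/(8 - √936) = 1/(8 - 6*√26)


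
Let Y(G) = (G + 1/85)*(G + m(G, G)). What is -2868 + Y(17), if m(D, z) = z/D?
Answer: -217752/85 ≈ -2561.8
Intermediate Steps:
Y(G) = (1 + G)*(1/85 + G) (Y(G) = (G + 1/85)*(G + G/G) = (G + 1/85)*(G + 1) = (1/85 + G)*(1 + G) = (1 + G)*(1/85 + G))
-2868 + Y(17) = -2868 + (1/85 + 17**2 + (86/85)*17) = -2868 + (1/85 + 289 + 86/5) = -2868 + 26028/85 = -217752/85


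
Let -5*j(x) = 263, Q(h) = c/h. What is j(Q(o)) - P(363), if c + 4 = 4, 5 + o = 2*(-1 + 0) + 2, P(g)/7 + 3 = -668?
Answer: 23222/5 ≈ 4644.4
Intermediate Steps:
P(g) = -4697 (P(g) = -21 + 7*(-668) = -21 - 4676 = -4697)
o = -5 (o = -5 + (2*(-1 + 0) + 2) = -5 + (2*(-1) + 2) = -5 + (-2 + 2) = -5 + 0 = -5)
c = 0 (c = -4 + 4 = 0)
Q(h) = 0 (Q(h) = 0/h = 0)
j(x) = -263/5 (j(x) = -⅕*263 = -263/5)
j(Q(o)) - P(363) = -263/5 - 1*(-4697) = -263/5 + 4697 = 23222/5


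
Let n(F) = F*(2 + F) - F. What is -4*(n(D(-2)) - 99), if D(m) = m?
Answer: 388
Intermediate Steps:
n(F) = -F + F*(2 + F)
-4*(n(D(-2)) - 99) = -4*(-2*(1 - 2) - 99) = -4*(-2*(-1) - 99) = -4*(2 - 99) = -4*(-97) = 388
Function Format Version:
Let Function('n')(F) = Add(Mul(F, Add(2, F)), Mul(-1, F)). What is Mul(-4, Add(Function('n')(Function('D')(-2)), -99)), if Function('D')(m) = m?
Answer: 388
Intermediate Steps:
Function('n')(F) = Add(Mul(-1, F), Mul(F, Add(2, F)))
Mul(-4, Add(Function('n')(Function('D')(-2)), -99)) = Mul(-4, Add(Mul(-2, Add(1, -2)), -99)) = Mul(-4, Add(Mul(-2, -1), -99)) = Mul(-4, Add(2, -99)) = Mul(-4, -97) = 388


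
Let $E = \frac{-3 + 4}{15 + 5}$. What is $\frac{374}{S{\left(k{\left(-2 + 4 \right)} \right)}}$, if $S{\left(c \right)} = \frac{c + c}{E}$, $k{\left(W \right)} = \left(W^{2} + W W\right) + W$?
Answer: $\frac{187}{200} \approx 0.935$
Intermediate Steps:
$E = \frac{1}{20}$ ($E = 1 \cdot \frac{1}{20} = \frac{1}{20} \approx 0.05$)
$k{\left(W \right)} = W + 2 W^{2}$ ($k{\left(W \right)} = \left(W^{2} + W^{2}\right) + W = 2 W^{2} + W = W + 2 W^{2}$)
$S{\left(c \right)} = 40 c$ ($S{\left(c \right)} = \left(c + c\right) \frac{1}{\frac{1}{20}} = 2 c 20 = 40 c$)
$\frac{374}{S{\left(k{\left(-2 + 4 \right)} \right)}} = \frac{374}{40 \left(-2 + 4\right) \left(1 + 2 \left(-2 + 4\right)\right)} = \frac{374}{40 \cdot 2 \left(1 + 2 \cdot 2\right)} = \frac{374}{40 \cdot 2 \left(1 + 4\right)} = \frac{374}{40 \cdot 2 \cdot 5} = \frac{374}{40 \cdot 10} = \frac{374}{400} = 374 \cdot \frac{1}{400} = \frac{187}{200}$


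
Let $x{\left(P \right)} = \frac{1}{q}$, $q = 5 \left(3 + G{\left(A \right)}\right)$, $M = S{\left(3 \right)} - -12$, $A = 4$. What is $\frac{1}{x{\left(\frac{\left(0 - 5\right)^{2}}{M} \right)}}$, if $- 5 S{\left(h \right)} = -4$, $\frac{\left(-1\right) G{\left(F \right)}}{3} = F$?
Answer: $-45$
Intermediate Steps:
$G{\left(F \right)} = - 3 F$
$S{\left(h \right)} = \frac{4}{5}$ ($S{\left(h \right)} = \left(- \frac{1}{5}\right) \left(-4\right) = \frac{4}{5}$)
$M = \frac{64}{5}$ ($M = \frac{4}{5} - -12 = \frac{4}{5} + 12 = \frac{64}{5} \approx 12.8$)
$q = -45$ ($q = 5 \left(3 - 12\right) = 5 \left(-9\right) = -45$)
$x{\left(P \right)} = - \frac{1}{45}$ ($x{\left(P \right)} = \frac{1}{-45} = - \frac{1}{45}$)
$\frac{1}{x{\left(\frac{\left(0 - 5\right)^{2}}{M} \right)}} = \frac{1}{- \frac{1}{45}} = -45$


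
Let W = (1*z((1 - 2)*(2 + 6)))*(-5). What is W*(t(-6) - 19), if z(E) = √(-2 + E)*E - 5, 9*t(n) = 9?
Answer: -450 - 720*I*√10 ≈ -450.0 - 2276.8*I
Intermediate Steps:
t(n) = 1 (t(n) = (⅑)*9 = 1)
z(E) = -5 + E*√(-2 + E) (z(E) = E*√(-2 + E) - 5 = -5 + E*√(-2 + E))
W = 25 + 40*I*√10 (W = (1*(-5 + ((1 - 2)*(2 + 6))*√(-2 + (1 - 2)*(2 + 6))))*(-5) = (1*(-5 + (-1*8)*√(-2 - 1*8)))*(-5) = (1*(-5 - 8*√(-2 - 8)))*(-5) = (1*(-5 - 8*I*√10))*(-5) = (-5 - 8*I*√10)*(-5) = 25 + 40*I*√10 ≈ 25.0 + 126.49*I)
W*(t(-6) - 19) = (25 + 40*I*√10)*(1 - 19) = (25 + 40*I*√10)*(-18) = -450 - 720*I*√10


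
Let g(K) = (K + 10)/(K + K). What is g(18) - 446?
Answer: -4007/9 ≈ -445.22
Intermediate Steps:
g(K) = (10 + K)/(2*K) (g(K) = (10 + K)/((2*K)) = (10 + K)*(1/(2*K)) = (10 + K)/(2*K))
g(18) - 446 = (1/2)*(10 + 18)/18 - 446 = (1/2)*(1/18)*28 - 446 = 7/9 - 446 = -4007/9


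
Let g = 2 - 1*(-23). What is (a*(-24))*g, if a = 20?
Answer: -12000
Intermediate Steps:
g = 25 (g = 2 + 23 = 25)
(a*(-24))*g = (20*(-24))*25 = -480*25 = -12000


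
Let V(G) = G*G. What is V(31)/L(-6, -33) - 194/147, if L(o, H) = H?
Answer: -49223/1617 ≈ -30.441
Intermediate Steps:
V(G) = G²
V(31)/L(-6, -33) - 194/147 = 31²/(-33) - 194/147 = 961*(-1/33) - 194*1/147 = -961/33 - 194/147 = -49223/1617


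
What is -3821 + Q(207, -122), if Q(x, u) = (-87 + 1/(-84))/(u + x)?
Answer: -27289249/7140 ≈ -3822.0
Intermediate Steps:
Q(x, u) = -7309/(84*(u + x)) (Q(x, u) = (-87 - 1/84)/(u + x) = -7309/(84*(u + x)))
-3821 + Q(207, -122) = -3821 - 7309/(84*(-122) + 84*207) = -3821 - 7309/(-10248 + 17388) = -3821 - 7309/7140 = -27289249/7140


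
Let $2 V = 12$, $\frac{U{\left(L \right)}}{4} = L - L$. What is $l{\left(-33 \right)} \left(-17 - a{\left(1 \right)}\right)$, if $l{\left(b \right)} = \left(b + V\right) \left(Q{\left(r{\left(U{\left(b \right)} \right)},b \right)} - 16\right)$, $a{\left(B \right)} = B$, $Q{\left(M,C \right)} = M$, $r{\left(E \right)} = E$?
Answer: $-7776$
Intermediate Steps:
$U{\left(L \right)} = 0$ ($U{\left(L \right)} = 4 \left(L - L\right) = 4 \cdot 0 = 0$)
$V = 6$ ($V = \frac{1}{2} \cdot 12 = 6$)
$l{\left(b \right)} = -96 - 16 b$ ($l{\left(b \right)} = \left(b + 6\right) \left(0 - 16\right) = \left(6 + b\right) \left(-16\right) = -96 - 16 b$)
$l{\left(-33 \right)} \left(-17 - a{\left(1 \right)}\right) = \left(-96 - -528\right) \left(-17 - 1\right) = \left(-96 + 528\right) \left(-17 - 1\right) = 432 \left(-18\right) = -7776$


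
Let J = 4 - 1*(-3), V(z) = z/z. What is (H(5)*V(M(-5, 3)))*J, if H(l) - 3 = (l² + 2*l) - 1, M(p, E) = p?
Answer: 259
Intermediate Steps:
V(z) = 1
J = 7 (J = 4 + 3 = 7)
H(l) = 2 + l² + 2*l (H(l) = 3 + ((l² + 2*l) - 1) = 3 + (-1 + l² + 2*l) = 2 + l² + 2*l)
(H(5)*V(M(-5, 3)))*J = ((2 + 5² + 2*5)*1)*7 = ((2 + 25 + 10)*1)*7 = (37*1)*7 = 37*7 = 259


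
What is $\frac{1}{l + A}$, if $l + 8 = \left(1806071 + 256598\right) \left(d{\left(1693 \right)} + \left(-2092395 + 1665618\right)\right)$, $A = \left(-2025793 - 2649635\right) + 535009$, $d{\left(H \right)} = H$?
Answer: $- \frac{1}{876811729623} \approx -1.1405 \cdot 10^{-12}$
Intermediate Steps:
$A = -4140419$ ($A = -4675428 + 535009 = -4140419$)
$l = -876807589204$ ($l = -8 + \left(1806071 + 256598\right) \left(1693 + \left(-2092395 + 1665618\right)\right) = -8 + 2062669 \left(1693 - 426777\right) = -8 + 2062669 \left(-425084\right) = -8 - 876807589196 = -876807589204$)
$\frac{1}{l + A} = \frac{1}{-876807589204 - 4140419} = \frac{1}{-876811729623} = - \frac{1}{876811729623}$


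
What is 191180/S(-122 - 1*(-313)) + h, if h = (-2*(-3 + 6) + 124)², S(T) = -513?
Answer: 6951832/513 ≈ 13551.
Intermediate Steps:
h = 13924 (h = (-2*3 + 124)² = (-6 + 124)² = 118² = 13924)
191180/S(-122 - 1*(-313)) + h = 191180/(-513) + 13924 = 191180*(-1/513) + 13924 = -191180/513 + 13924 = 6951832/513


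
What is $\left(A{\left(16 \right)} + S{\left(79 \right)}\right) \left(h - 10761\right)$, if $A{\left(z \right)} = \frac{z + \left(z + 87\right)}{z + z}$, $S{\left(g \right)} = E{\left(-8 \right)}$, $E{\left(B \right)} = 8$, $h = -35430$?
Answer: $- \frac{17321625}{32} \approx -5.413 \cdot 10^{5}$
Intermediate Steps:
$S{\left(g \right)} = 8$
$A{\left(z \right)} = \frac{87 + 2 z}{2 z}$ ($A{\left(z \right)} = \frac{z + \left(87 + z\right)}{2 z} = \left(87 + 2 z\right) \frac{1}{2 z} = \frac{87 + 2 z}{2 z}$)
$\left(A{\left(16 \right)} + S{\left(79 \right)}\right) \left(h - 10761\right) = \left(\frac{\frac{87}{2} + 16}{16} + 8\right) \left(-35430 - 10761\right) = \left(\frac{1}{16} \cdot \frac{119}{2} + 8\right) \left(-46191\right) = \left(\frac{119}{32} + 8\right) \left(-46191\right) = \frac{375}{32} \left(-46191\right) = - \frac{17321625}{32}$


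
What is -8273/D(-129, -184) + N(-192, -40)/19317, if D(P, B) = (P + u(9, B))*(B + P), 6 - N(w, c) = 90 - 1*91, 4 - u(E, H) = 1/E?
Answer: -1435818803/6808044846 ≈ -0.21090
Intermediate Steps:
u(E, H) = 4 - 1/E
N(w, c) = 7 (N(w, c) = 6 - (90 - 1*91) = 6 - (90 - 91) = 6 - 1*(-1) = 6 + 1 = 7)
D(P, B) = (35/9 + P)*(B + P) (D(P, B) = (P + (4 - 1/9))*(B + P) = (P + (4 - 1*⅑))*(B + P) = (P + (4 - ⅑))*(B + P) = (P + 35/9)*(B + P) = (35/9 + P)*(B + P))
-8273/D(-129, -184) + N(-192, -40)/19317 = -8273/((-129)² + (35/9)*(-184) + (35/9)*(-129) - 184*(-129)) + 7/19317 = -8273/(16641 - 6440/9 - 1505/3 + 23736) + 7*(1/19317) = -8273/352438/9 + 7/19317 = -8273*9/352438 + 7/19317 = -74457/352438 + 7/19317 = -1435818803/6808044846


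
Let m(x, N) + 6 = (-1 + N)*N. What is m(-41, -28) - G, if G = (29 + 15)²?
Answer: -1130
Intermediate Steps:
m(x, N) = -6 + N*(-1 + N) (m(x, N) = -6 + (-1 + N)*N = -6 + N*(-1 + N))
G = 1936 (G = 44² = 1936)
m(-41, -28) - G = (-6 + (-28)² - 1*(-28)) - 1*1936 = (-6 + 784 + 28) - 1936 = 806 - 1936 = -1130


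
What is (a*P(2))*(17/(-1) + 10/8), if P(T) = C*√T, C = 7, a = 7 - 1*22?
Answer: 6615*√2/4 ≈ 2338.8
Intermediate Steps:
a = -15 (a = 7 - 22 = -15)
P(T) = 7*√T
(a*P(2))*(17/(-1) + 10/8) = (-105*√2)*(17/(-1) + 10/8) = (-105*√2)*(17*(-1) + 10*(⅛)) = (-105*√2)*(-17 + 5/4) = -105*√2*(-63/4) = 6615*√2/4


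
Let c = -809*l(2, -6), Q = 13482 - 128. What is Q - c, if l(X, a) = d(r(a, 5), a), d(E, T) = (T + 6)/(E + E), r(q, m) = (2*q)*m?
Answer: 13354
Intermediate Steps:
r(q, m) = 2*m*q
d(E, T) = (6 + T)/(2*E) (d(E, T) = (6 + T)/((2*E)) = (6 + T)*(1/(2*E)) = (6 + T)/(2*E))
l(X, a) = (6 + a)/(20*a) (l(X, a) = (6 + a)/(2*((2*5*a))) = (6 + a)/(2*((10*a))) = (1/(10*a))*(6 + a)/2 = (6 + a)/(20*a))
Q = 13354
c = 0 (c = -809*(6 - 6)/(20*(-6)) = -809*(-1)*0/(20*6) = -809*0 = 0)
Q - c = 13354 - 1*0 = 13354 + 0 = 13354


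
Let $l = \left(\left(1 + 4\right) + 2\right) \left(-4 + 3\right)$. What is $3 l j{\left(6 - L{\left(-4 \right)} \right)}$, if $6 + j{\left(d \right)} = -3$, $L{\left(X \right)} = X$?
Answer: $189$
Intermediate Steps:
$l = -7$ ($l = \left(5 + 2\right) \left(-1\right) = 7 \left(-1\right) = -7$)
$j{\left(d \right)} = -9$ ($j{\left(d \right)} = -6 - 3 = -9$)
$3 l j{\left(6 - L{\left(-4 \right)} \right)} = 3 \left(-7\right) \left(-9\right) = \left(-21\right) \left(-9\right) = 189$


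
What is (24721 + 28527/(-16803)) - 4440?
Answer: 113584372/5601 ≈ 20279.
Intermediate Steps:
(24721 + 28527/(-16803)) - 4440 = (24721 + 28527*(-1/16803)) - 4440 = (24721 - 9509/5601) - 4440 = 138452812/5601 - 4440 = 113584372/5601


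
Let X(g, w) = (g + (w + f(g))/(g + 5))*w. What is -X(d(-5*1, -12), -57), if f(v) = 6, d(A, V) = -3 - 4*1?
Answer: 2109/2 ≈ 1054.5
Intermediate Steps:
d(A, V) = -7 (d(A, V) = -3 - 4 = -7)
X(g, w) = w*(g + (6 + w)/(5 + g)) (X(g, w) = (g + (w + 6)/(g + 5))*w = (g + (6 + w)/(5 + g))*w = w*(g + (6 + w)/(5 + g)))
-X(d(-5*1, -12), -57) = -(-57)*(6 - 57 + (-7)² + 5*(-7))/(5 - 7) = -(-57)*(6 - 57 + 49 - 35)/(-2) = -(-57)*(-1)*(-37)/2 = -1*(-2109/2) = 2109/2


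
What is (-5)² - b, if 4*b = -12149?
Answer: 12249/4 ≈ 3062.3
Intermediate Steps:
b = -12149/4 (b = (¼)*(-12149) = -12149/4 ≈ -3037.3)
(-5)² - b = (-5)² - 1*(-12149/4) = 25 + 12149/4 = 12249/4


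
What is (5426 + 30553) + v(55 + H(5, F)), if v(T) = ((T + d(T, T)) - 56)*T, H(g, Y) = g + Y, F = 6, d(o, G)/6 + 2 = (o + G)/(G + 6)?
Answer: 36573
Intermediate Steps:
d(o, G) = -12 + 6*(G + o)/(6 + G) (d(o, G) = -12 + 6*((o + G)/(G + 6)) = -12 + 6*((G + o)/(6 + G)) = -12 + 6*(G + o)/(6 + G))
H(g, Y) = Y + g
v(T) = T*(-56 + T - 72/(6 + T)) (v(T) = ((T + 6*(-12 + T - T)/(6 + T)) - 56)*T = ((T + 6*(-12)/(6 + T)) - 56)*T = ((T - 72/(6 + T)) - 56)*T = (-56 + T - 72/(6 + T))*T = T*(-56 + T - 72/(6 + T)))
(5426 + 30553) + v(55 + H(5, F)) = (5426 + 30553) + (55 + (6 + 5))*(-408 + (55 + (6 + 5))² - 50*(55 + (6 + 5)))/(6 + (55 + (6 + 5))) = 35979 + (55 + 11)*(-408 + (55 + 11)² - 50*(55 + 11))/(6 + (55 + 11)) = 35979 + 66*(-408 + 66² - 50*66)/(6 + 66) = 35979 + 66*(-408 + 4356 - 3300)/72 = 35979 + 66*(1/72)*648 = 35979 + 594 = 36573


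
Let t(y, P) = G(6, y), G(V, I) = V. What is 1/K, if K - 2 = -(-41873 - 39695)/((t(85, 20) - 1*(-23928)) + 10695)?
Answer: 34629/150826 ≈ 0.22960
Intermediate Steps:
t(y, P) = 6
K = 150826/34629 (K = 2 - (-41873 - 39695)/((6 - 1*(-23928)) + 10695) = 2 - (-81568)/((6 + 23928) + 10695) = 2 - (-81568)/(23934 + 10695) = 2 - (-81568)/34629 = 2 - 1*(-81568/34629) = 2 + 81568/34629 = 150826/34629 ≈ 4.3555)
1/K = 1/(150826/34629) = 34629/150826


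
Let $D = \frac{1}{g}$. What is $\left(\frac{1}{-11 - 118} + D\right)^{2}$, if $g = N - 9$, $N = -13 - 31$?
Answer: $\frac{33124}{46744569} \approx 0.00070862$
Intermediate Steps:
$N = -44$ ($N = -13 - 31 = -44$)
$g = -53$ ($g = -44 - 9 = -53$)
$D = - \frac{1}{53}$ ($D = \frac{1}{-53} = - \frac{1}{53} \approx -0.018868$)
$\left(\frac{1}{-11 - 118} + D\right)^{2} = \left(\frac{1}{-11 - 118} - \frac{1}{53}\right)^{2} = \left(\frac{1}{-129} - \frac{1}{53}\right)^{2} = \left(- \frac{1}{129} - \frac{1}{53}\right)^{2} = \left(- \frac{182}{6837}\right)^{2} = \frac{33124}{46744569}$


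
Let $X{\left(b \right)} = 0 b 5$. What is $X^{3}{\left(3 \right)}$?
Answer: $0$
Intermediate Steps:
$X{\left(b \right)} = 0$ ($X{\left(b \right)} = 0 \cdot 5 = 0$)
$X^{3}{\left(3 \right)} = 0^{3} = 0$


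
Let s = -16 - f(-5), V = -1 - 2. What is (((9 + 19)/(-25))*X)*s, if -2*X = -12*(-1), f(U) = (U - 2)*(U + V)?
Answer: -12096/25 ≈ -483.84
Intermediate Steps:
V = -3
f(U) = (-3 + U)*(-2 + U) (f(U) = (U - 2)*(U - 3) = (-2 + U)*(-3 + U) = (-3 + U)*(-2 + U))
s = -72 (s = -16 - (6 + (-5)**2 - 5*(-5)) = -16 - (6 + 25 + 25) = -16 - 1*56 = -16 - 56 = -72)
X = -6 (X = -(-6)*(-1) = -1/2*12 = -6)
(((9 + 19)/(-25))*X)*s = (((9 + 19)/(-25))*(-6))*(-72) = ((28*(-1/25))*(-6))*(-72) = -28/25*(-6)*(-72) = (168/25)*(-72) = -12096/25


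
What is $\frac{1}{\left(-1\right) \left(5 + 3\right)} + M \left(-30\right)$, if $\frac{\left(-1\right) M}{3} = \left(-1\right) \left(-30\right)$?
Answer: $\frac{21599}{8} \approx 2699.9$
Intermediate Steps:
$M = -90$ ($M = - 3 \left(\left(-1\right) \left(-30\right)\right) = \left(-3\right) 30 = -90$)
$\frac{1}{\left(-1\right) \left(5 + 3\right)} + M \left(-30\right) = \frac{1}{\left(-1\right) \left(5 + 3\right)} - -2700 = \frac{1}{\left(-1\right) 8} + 2700 = \frac{1}{-8} + 2700 = - \frac{1}{8} + 2700 = \frac{21599}{8}$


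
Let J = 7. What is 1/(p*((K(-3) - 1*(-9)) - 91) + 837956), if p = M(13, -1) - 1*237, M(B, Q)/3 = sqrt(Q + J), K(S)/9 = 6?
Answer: 7541/6369067894 + 3*sqrt(6)/25476271576 ≈ 1.1843e-6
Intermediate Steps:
K(S) = 54 (K(S) = 9*6 = 54)
M(B, Q) = 3*sqrt(7 + Q) (M(B, Q) = 3*sqrt(Q + 7) = 3*sqrt(7 + Q))
p = -237 + 3*sqrt(6) (p = 3*sqrt(7 - 1) - 1*237 = 3*sqrt(6) - 237 = -237 + 3*sqrt(6) ≈ -229.65)
1/(p*((K(-3) - 1*(-9)) - 91) + 837956) = 1/((-237 + 3*sqrt(6))*((54 - 1*(-9)) - 91) + 837956) = 1/((-237 + 3*sqrt(6))*((54 + 9) - 91) + 837956) = 1/((-237 + 3*sqrt(6))*(63 - 91) + 837956) = 1/((-237 + 3*sqrt(6))*(-28) + 837956) = 1/((6636 - 84*sqrt(6)) + 837956) = 1/(844592 - 84*sqrt(6))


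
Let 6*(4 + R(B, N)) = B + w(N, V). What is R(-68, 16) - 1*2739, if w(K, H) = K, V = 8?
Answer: -8255/3 ≈ -2751.7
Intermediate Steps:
R(B, N) = -4 + B/6 + N/6 (R(B, N) = -4 + (B + N)/6 = -4 + (B/6 + N/6) = -4 + B/6 + N/6)
R(-68, 16) - 1*2739 = (-4 + (⅙)*(-68) + (⅙)*16) - 1*2739 = (-4 - 34/3 + 8/3) - 2739 = -38/3 - 2739 = -8255/3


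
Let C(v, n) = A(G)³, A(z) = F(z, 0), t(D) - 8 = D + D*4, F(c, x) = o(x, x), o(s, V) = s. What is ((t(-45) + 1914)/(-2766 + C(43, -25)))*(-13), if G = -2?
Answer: 22061/2766 ≈ 7.9758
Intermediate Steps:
F(c, x) = x
t(D) = 8 + 5*D (t(D) = 8 + (D + D*4) = 8 + (D + 4*D) = 8 + 5*D)
A(z) = 0
C(v, n) = 0 (C(v, n) = 0³ = 0)
((t(-45) + 1914)/(-2766 + C(43, -25)))*(-13) = (((8 + 5*(-45)) + 1914)/(-2766 + 0))*(-13) = (((8 - 225) + 1914)/(-2766))*(-13) = ((-217 + 1914)*(-1/2766))*(-13) = (1697*(-1/2766))*(-13) = -1697/2766*(-13) = 22061/2766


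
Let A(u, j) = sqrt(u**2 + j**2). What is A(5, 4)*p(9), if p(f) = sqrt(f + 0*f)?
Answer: 3*sqrt(41) ≈ 19.209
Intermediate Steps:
A(u, j) = sqrt(j**2 + u**2)
p(f) = sqrt(f) (p(f) = sqrt(f + 0) = sqrt(f))
A(5, 4)*p(9) = sqrt(4**2 + 5**2)*sqrt(9) = sqrt(16 + 25)*3 = sqrt(41)*3 = 3*sqrt(41)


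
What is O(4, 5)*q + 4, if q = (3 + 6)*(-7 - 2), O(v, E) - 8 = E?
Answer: -1049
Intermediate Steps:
O(v, E) = 8 + E
q = -81 (q = 9*(-9) = -81)
O(4, 5)*q + 4 = (8 + 5)*(-81) + 4 = 13*(-81) + 4 = -1053 + 4 = -1049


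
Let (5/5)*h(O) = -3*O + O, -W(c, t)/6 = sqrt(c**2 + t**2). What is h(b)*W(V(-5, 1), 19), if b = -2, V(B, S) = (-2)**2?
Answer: -24*sqrt(377) ≈ -466.00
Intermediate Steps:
V(B, S) = 4
W(c, t) = -6*sqrt(c**2 + t**2)
h(O) = -2*O (h(O) = -3*O + O = -2*O)
h(b)*W(V(-5, 1), 19) = (-2*(-2))*(-6*sqrt(4**2 + 19**2)) = 4*(-6*sqrt(16 + 361)) = 4*(-6*sqrt(377)) = -24*sqrt(377)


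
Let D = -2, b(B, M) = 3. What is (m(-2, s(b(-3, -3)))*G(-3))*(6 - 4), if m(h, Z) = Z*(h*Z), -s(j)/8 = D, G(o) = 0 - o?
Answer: -3072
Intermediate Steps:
G(o) = -o
s(j) = 16 (s(j) = -8*(-2) = 16)
m(h, Z) = h*Z² (m(h, Z) = Z*(Z*h) = h*Z²)
(m(-2, s(b(-3, -3)))*G(-3))*(6 - 4) = ((-2*16²)*(-1*(-3)))*(6 - 4) = (-2*256*3)*2 = -512*3*2 = -1536*2 = -3072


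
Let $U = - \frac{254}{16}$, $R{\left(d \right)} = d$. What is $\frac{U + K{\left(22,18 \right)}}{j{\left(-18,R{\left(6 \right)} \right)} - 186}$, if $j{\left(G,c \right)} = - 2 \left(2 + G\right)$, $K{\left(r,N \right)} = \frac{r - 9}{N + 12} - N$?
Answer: $\frac{4013}{18480} \approx 0.21715$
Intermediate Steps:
$K{\left(r,N \right)} = - N + \frac{-9 + r}{12 + N}$ ($K{\left(r,N \right)} = \frac{-9 + r}{12 + N} - N = - N + \frac{-9 + r}{12 + N}$)
$j{\left(G,c \right)} = -4 - 2 G$
$U = - \frac{127}{8}$ ($U = \left(-254\right) \frac{1}{16} = - \frac{127}{8} \approx -15.875$)
$\frac{U + K{\left(22,18 \right)}}{j{\left(-18,R{\left(6 \right)} \right)} - 186} = \frac{- \frac{127}{8} + \frac{-9 + 22 - 18^{2} - 216}{12 + 18}}{\left(-4 - -36\right) - 186} = \frac{- \frac{127}{8} + \frac{-9 + 22 - 324 - 216}{30}}{\left(-4 + 36\right) - 186} = \frac{- \frac{127}{8} + \frac{-9 + 22 - 324 - 216}{30}}{32 - 186} = \frac{- \frac{127}{8} + \frac{1}{30} \left(-527\right)}{-154} = \left(- \frac{127}{8} - \frac{527}{30}\right) \left(- \frac{1}{154}\right) = \left(- \frac{4013}{120}\right) \left(- \frac{1}{154}\right) = \frac{4013}{18480}$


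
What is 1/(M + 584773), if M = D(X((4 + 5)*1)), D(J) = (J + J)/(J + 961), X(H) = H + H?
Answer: 979/572492803 ≈ 1.7101e-6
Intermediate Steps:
X(H) = 2*H
D(J) = 2*J/(961 + J) (D(J) = (2*J)/(961 + J) = 2*J/(961 + J))
M = 36/979 (M = 2*(2*((4 + 5)*1))/(961 + 2*((4 + 5)*1)) = 2*(2*(9*1))/(961 + 2*(9*1)) = 2*(2*9)/(961 + 2*9) = 2*18/(961 + 18) = 2*18/979 = 2*18*(1/979) = 36/979 ≈ 0.036772)
1/(M + 584773) = 1/(36/979 + 584773) = 1/(572492803/979) = 979/572492803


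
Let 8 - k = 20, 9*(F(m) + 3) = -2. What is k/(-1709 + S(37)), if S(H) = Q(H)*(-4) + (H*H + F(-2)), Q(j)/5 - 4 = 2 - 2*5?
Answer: 108/2369 ≈ 0.045589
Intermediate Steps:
F(m) = -29/9 (F(m) = -3 + (⅑)*(-2) = -3 - 2/9 = -29/9)
Q(j) = -20 (Q(j) = 20 + 5*(2 - 2*5) = 20 + 5*(2 - 10) = 20 + 5*(-8) = 20 - 40 = -20)
k = -12 (k = 8 - 1*20 = 8 - 20 = -12)
S(H) = 691/9 + H² (S(H) = -20*(-4) + (H*H - 29/9) = 80 + (H² - 29/9) = 80 + (-29/9 + H²) = 691/9 + H²)
k/(-1709 + S(37)) = -12/(-1709 + (691/9 + 37²)) = -12/(-1709 + (691/9 + 1369)) = -12/(-1709 + 13012/9) = -12/(-2369/9) = -12*(-9/2369) = 108/2369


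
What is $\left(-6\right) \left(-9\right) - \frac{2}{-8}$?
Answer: $\frac{217}{4} \approx 54.25$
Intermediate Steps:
$\left(-6\right) \left(-9\right) - \frac{2}{-8} = 54 - - \frac{1}{4} = 54 + \frac{1}{4} = \frac{217}{4}$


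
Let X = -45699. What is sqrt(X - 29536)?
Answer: I*sqrt(75235) ≈ 274.29*I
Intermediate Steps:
sqrt(X - 29536) = sqrt(-45699 - 29536) = sqrt(-75235) = I*sqrt(75235)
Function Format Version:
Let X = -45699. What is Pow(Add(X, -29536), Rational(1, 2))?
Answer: Mul(I, Pow(75235, Rational(1, 2))) ≈ Mul(274.29, I)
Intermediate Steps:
Pow(Add(X, -29536), Rational(1, 2)) = Pow(Add(-45699, -29536), Rational(1, 2)) = Pow(-75235, Rational(1, 2)) = Mul(I, Pow(75235, Rational(1, 2)))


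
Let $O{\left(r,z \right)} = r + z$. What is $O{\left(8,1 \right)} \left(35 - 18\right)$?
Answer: $153$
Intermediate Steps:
$O{\left(8,1 \right)} \left(35 - 18\right) = \left(8 + 1\right) \left(35 - 18\right) = 9 \cdot 17 = 153$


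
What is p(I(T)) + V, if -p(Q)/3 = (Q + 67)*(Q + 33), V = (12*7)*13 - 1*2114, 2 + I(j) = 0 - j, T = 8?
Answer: -4955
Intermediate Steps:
I(j) = -2 - j (I(j) = -2 + (0 - j) = -2 - j)
V = -1022 (V = 84*13 - 2114 = 1092 - 2114 = -1022)
p(Q) = -3*(33 + Q)*(67 + Q) (p(Q) = -3*(Q + 67)*(Q + 33) = -3*(67 + Q)*(33 + Q) = -3*(33 + Q)*(67 + Q))
p(I(T)) + V = (-6633 - 300*(-2 - 1*8) - 3*(-2 - 1*8)²) - 1022 = (-6633 - 300*(-2 - 8) - 3*(-2 - 8)²) - 1022 = (-6633 - 300*(-10) - 3*(-10)²) - 1022 = (-6633 + 3000 - 3*100) - 1022 = (-6633 + 3000 - 300) - 1022 = -3933 - 1022 = -4955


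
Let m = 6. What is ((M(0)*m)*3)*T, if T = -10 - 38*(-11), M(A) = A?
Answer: 0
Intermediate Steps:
T = 408 (T = -10 + 418 = 408)
((M(0)*m)*3)*T = ((0*6)*3)*408 = (0*3)*408 = 0*408 = 0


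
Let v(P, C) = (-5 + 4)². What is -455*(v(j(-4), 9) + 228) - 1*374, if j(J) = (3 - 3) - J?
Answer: -104569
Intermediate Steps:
j(J) = -J (j(J) = 0 - J = -J)
v(P, C) = 1 (v(P, C) = (-1)² = 1)
-455*(v(j(-4), 9) + 228) - 1*374 = -455*(1 + 228) - 1*374 = -455*229 - 374 = -104195 - 374 = -104569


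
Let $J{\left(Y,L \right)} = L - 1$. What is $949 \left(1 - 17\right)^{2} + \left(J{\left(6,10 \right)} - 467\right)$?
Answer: $242486$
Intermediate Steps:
$J{\left(Y,L \right)} = -1 + L$
$949 \left(1 - 17\right)^{2} + \left(J{\left(6,10 \right)} - 467\right) = 949 \left(1 - 17\right)^{2} + \left(\left(-1 + 10\right) - 467\right) = 949 \left(-16\right)^{2} + \left(9 - 467\right) = 949 \cdot 256 - 458 = 242944 - 458 = 242486$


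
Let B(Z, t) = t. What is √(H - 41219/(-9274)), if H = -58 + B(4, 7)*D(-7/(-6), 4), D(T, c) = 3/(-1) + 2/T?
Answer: I*√5380209086/9274 ≈ 7.9092*I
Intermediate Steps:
D(T, c) = -3 + 2/T (D(T, c) = 3*(-1) + 2/T = -3 + 2/T)
H = -67 (H = -58 + 7*(-3 + 2/((-7/(-6)))) = -58 + 7*(-3 + 2/((-7*(-⅙)))) = -58 + 7*(-3 + 2/(7/6)) = -58 + 7*(-3 + 2*(6/7)) = -58 + 7*(-3 + 12/7) = -58 + 7*(-9/7) = -58 - 9 = -67)
√(H - 41219/(-9274)) = √(-67 - 41219/(-9274)) = √(-67 - 41219*(-1/9274)) = √(-67 + 41219/9274) = √(-580139/9274) = I*√5380209086/9274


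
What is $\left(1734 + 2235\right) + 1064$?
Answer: $5033$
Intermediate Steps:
$\left(1734 + 2235\right) + 1064 = 3969 + 1064 = 5033$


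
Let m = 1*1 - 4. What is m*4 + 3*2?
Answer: -6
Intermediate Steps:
m = -3 (m = 1 - 4 = -3)
m*4 + 3*2 = -3*4 + 3*2 = -12 + 6 = -6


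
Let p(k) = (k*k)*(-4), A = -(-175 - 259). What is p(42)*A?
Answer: -3062304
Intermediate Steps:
A = 434 (A = -1*(-434) = 434)
p(k) = -4*k² (p(k) = k²*(-4) = -4*k²)
p(42)*A = -4*42²*434 = -4*1764*434 = -7056*434 = -3062304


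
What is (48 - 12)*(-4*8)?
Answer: -1152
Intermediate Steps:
(48 - 12)*(-4*8) = 36*(-32) = -1152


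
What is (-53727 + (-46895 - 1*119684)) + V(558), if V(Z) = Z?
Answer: -219748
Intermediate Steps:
(-53727 + (-46895 - 1*119684)) + V(558) = (-53727 + (-46895 - 1*119684)) + 558 = (-53727 + (-46895 - 119684)) + 558 = (-53727 - 166579) + 558 = -220306 + 558 = -219748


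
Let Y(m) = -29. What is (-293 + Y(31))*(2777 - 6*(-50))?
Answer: -990794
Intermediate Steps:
(-293 + Y(31))*(2777 - 6*(-50)) = (-293 - 29)*(2777 - 6*(-50)) = -322*(2777 + 300) = -322*3077 = -990794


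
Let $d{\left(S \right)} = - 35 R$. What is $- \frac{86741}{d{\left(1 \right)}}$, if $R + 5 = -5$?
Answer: $- \frac{86741}{350} \approx -247.83$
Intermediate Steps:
$R = -10$ ($R = -5 - 5 = -10$)
$d{\left(S \right)} = 350$ ($d{\left(S \right)} = \left(-35\right) \left(-10\right) = 350$)
$- \frac{86741}{d{\left(1 \right)}} = - \frac{86741}{350}$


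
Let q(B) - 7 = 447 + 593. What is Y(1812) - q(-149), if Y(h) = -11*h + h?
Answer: -19167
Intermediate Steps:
q(B) = 1047 (q(B) = 7 + (447 + 593) = 7 + 1040 = 1047)
Y(h) = -10*h
Y(1812) - q(-149) = -10*1812 - 1*1047 = -18120 - 1047 = -19167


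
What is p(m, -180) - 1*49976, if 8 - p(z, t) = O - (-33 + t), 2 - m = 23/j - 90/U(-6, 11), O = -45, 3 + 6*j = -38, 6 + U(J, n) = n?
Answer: -50136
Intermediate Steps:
U(J, n) = -6 + n
j = -41/6 (j = -½ + (⅙)*(-38) = -½ - 19/3 = -41/6 ≈ -6.8333)
m = 958/41 (m = 2 - (23/(-41/6) - 90/(-6 + 11)) = 2 - (23*(-6/41) - 90/5) = 2 - (-138/41 - 90*⅕) = 2 - (-138/41 - 18) = 2 - 1*(-876/41) = 2 + 876/41 = 958/41 ≈ 23.366)
p(z, t) = 20 + t (p(z, t) = 8 - (-45 - (-33 + t)) = 8 - (-45 + (33 - t)) = 8 - (-12 - t) = 8 + (12 + t) = 20 + t)
p(m, -180) - 1*49976 = (20 - 180) - 1*49976 = -160 - 49976 = -50136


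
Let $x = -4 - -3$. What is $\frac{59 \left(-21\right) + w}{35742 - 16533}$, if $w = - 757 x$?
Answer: $- \frac{482}{19209} \approx -0.025092$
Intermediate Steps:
$x = -1$ ($x = -4 + 3 = -1$)
$w = 757$ ($w = \left(-757\right) \left(-1\right) = 757$)
$\frac{59 \left(-21\right) + w}{35742 - 16533} = \frac{59 \left(-21\right) + 757}{35742 - 16533} = \frac{-1239 + 757}{19209} = \left(-482\right) \frac{1}{19209} = - \frac{482}{19209}$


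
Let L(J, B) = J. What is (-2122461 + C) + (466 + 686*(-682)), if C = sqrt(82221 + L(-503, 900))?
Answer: -2589847 + sqrt(81718) ≈ -2.5896e+6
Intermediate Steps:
C = sqrt(81718) (C = sqrt(82221 - 503) = sqrt(81718) ≈ 285.86)
(-2122461 + C) + (466 + 686*(-682)) = (-2122461 + sqrt(81718)) + (466 + 686*(-682)) = (-2122461 + sqrt(81718)) + (466 - 467852) = (-2122461 + sqrt(81718)) - 467386 = -2589847 + sqrt(81718)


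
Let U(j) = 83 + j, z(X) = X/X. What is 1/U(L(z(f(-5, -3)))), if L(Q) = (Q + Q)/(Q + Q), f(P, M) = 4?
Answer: 1/84 ≈ 0.011905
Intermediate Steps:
z(X) = 1
L(Q) = 1 (L(Q) = (2*Q)/((2*Q)) = (2*Q)*(1/(2*Q)) = 1)
1/U(L(z(f(-5, -3)))) = 1/(83 + 1) = 1/84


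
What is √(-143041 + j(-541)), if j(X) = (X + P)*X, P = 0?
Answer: 2*√37410 ≈ 386.83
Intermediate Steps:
j(X) = X² (j(X) = (X + 0)*X = X*X = X²)
√(-143041 + j(-541)) = √(-143041 + (-541)²) = √(-143041 + 292681) = √149640 = 2*√37410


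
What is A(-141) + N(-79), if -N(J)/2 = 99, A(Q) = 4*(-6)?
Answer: -222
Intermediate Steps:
A(Q) = -24
N(J) = -198 (N(J) = -2*99 = -198)
A(-141) + N(-79) = -24 - 198 = -222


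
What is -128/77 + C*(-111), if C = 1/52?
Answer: -15203/4004 ≈ -3.7970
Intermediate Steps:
C = 1/52 ≈ 0.019231
-128/77 + C*(-111) = -128/77 + (1/52)*(-111) = -128*1/77 - 111/52 = -128/77 - 111/52 = -15203/4004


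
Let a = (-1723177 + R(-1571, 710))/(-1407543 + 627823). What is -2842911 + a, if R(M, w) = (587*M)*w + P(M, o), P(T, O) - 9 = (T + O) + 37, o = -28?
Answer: -55400452363/19493 ≈ -2.8421e+6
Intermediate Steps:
P(T, O) = 46 + O + T (P(T, O) = 9 + ((T + O) + 37) = 9 + ((O + T) + 37) = 9 + (37 + O + T) = 46 + O + T)
R(M, w) = 18 + M + 587*M*w (R(M, w) = (587*M)*w + (46 - 28 + M) = 587*M*w + (18 + M) = 18 + M + 587*M*w)
a = 16411760/19493 (a = (-1723177 + (18 - 1571 + 587*(-1571)*710))/(-1407543 + 627823) = (-1723177 + (18 - 1571 - 654745670))/(-779720) = (-1723177 - 654747223)*(-1/779720) = -656470400*(-1/779720) = 16411760/19493 ≈ 841.93)
-2842911 + a = -2842911 + 16411760/19493 = -55400452363/19493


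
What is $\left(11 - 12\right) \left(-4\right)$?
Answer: $4$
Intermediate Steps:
$\left(11 - 12\right) \left(-4\right) = \left(-1\right) \left(-4\right) = 4$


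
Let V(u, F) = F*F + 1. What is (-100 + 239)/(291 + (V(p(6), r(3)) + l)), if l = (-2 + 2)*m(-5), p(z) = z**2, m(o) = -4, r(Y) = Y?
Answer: 139/301 ≈ 0.46179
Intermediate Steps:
V(u, F) = 1 + F**2 (V(u, F) = F**2 + 1 = 1 + F**2)
l = 0 (l = (-2 + 2)*(-4) = 0*(-4) = 0)
(-100 + 239)/(291 + (V(p(6), r(3)) + l)) = (-100 + 239)/(291 + ((1 + 3**2) + 0)) = 139/(291 + ((1 + 9) + 0)) = 139/(291 + (10 + 0)) = 139/(291 + 10) = 139/301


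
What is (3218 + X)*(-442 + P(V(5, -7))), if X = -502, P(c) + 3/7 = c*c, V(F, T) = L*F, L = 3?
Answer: -590536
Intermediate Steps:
V(F, T) = 3*F
P(c) = -3/7 + c² (P(c) = -3/7 + c*c = -3/7 + c²)
(3218 + X)*(-442 + P(V(5, -7))) = (3218 - 502)*(-442 + (-3/7 + (3*5)²)) = 2716*(-442 + (-3/7 + 15²)) = 2716*(-442 + (-3/7 + 225)) = 2716*(-442 + 1572/7) = 2716*(-1522/7) = -590536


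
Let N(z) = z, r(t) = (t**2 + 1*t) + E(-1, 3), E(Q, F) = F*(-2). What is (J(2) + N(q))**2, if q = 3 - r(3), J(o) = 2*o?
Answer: 1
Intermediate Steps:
E(Q, F) = -2*F
r(t) = -6 + t + t**2 (r(t) = (t**2 + 1*t) - 2*3 = (t**2 + t) - 6 = (t + t**2) - 6 = -6 + t + t**2)
q = -3 (q = 3 - (-6 + 3 + 3**2) = 3 - (-6 + 3 + 9) = 3 - 1*6 = 3 - 6 = -3)
(J(2) + N(q))**2 = (2*2 - 3)**2 = (4 - 3)**2 = 1**2 = 1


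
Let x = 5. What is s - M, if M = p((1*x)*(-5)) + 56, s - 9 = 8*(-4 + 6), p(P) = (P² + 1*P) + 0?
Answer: -631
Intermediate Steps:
p(P) = P + P² (p(P) = (P² + P) + 0 = (P + P²) + 0 = P + P²)
s = 25 (s = 9 + 8*(-4 + 6) = 9 + 8*2 = 9 + 16 = 25)
M = 656 (M = ((1*5)*(-5))*(1 + (1*5)*(-5)) + 56 = (5*(-5))*(1 + 5*(-5)) + 56 = -25*(1 - 25) + 56 = -25*(-24) + 56 = 600 + 56 = 656)
s - M = 25 - 1*656 = 25 - 656 = -631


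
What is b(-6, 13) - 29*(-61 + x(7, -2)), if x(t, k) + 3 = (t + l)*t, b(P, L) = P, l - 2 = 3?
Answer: -586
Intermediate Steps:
l = 5 (l = 2 + 3 = 5)
x(t, k) = -3 + t*(5 + t) (x(t, k) = -3 + (t + 5)*t = -3 + (5 + t)*t = -3 + t*(5 + t))
b(-6, 13) - 29*(-61 + x(7, -2)) = -6 - 29*(-61 + (-3 + 7**2 + 5*7)) = -6 - 29*(-61 + (-3 + 49 + 35)) = -6 - 29*(-61 + 81) = -6 - 29*20 = -6 - 580 = -586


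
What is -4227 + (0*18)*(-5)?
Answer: -4227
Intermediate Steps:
-4227 + (0*18)*(-5) = -4227 + 0*(-5) = -4227 + 0 = -4227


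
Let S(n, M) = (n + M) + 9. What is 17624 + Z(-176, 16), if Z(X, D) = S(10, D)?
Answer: 17659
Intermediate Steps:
S(n, M) = 9 + M + n (S(n, M) = (M + n) + 9 = 9 + M + n)
Z(X, D) = 19 + D (Z(X, D) = 9 + D + 10 = 19 + D)
17624 + Z(-176, 16) = 17624 + (19 + 16) = 17624 + 35 = 17659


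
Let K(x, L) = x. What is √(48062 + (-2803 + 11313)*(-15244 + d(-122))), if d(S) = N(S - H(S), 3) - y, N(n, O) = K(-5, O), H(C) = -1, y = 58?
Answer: 2*I*√32553627 ≈ 11411.0*I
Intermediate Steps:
N(n, O) = -5
d(S) = -63 (d(S) = -5 - 1*58 = -5 - 58 = -63)
√(48062 + (-2803 + 11313)*(-15244 + d(-122))) = √(48062 + (-2803 + 11313)*(-15244 - 63)) = √(48062 + 8510*(-15307)) = √(48062 - 130262570) = √(-130214508) = 2*I*√32553627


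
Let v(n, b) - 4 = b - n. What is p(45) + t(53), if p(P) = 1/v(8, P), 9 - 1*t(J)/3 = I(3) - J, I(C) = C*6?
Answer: 5413/41 ≈ 132.02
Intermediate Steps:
I(C) = 6*C
v(n, b) = 4 + b - n (v(n, b) = 4 + (b - n) = 4 + b - n)
t(J) = -27 + 3*J (t(J) = 27 - 3*(6*3 - J) = 27 - 3*(18 - J) = 27 + (-54 + 3*J) = -27 + 3*J)
p(P) = 1/(-4 + P) (p(P) = 1/(4 + P - 1*8) = 1/(4 + P - 8) = 1/(-4 + P))
p(45) + t(53) = 1/(-4 + 45) + (-27 + 3*53) = 1/41 + (-27 + 159) = 1/41 + 132 = 5413/41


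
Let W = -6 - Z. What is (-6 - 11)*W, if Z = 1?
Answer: 119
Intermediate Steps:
W = -7 (W = -6 - 1*1 = -6 - 1 = -7)
(-6 - 11)*W = (-6 - 11)*(-7) = -17*(-7) = 119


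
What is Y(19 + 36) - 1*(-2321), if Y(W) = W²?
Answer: 5346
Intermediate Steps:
Y(19 + 36) - 1*(-2321) = (19 + 36)² - 1*(-2321) = 55² + 2321 = 3025 + 2321 = 5346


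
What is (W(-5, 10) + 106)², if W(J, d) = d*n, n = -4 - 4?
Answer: 676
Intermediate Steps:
n = -8
W(J, d) = -8*d (W(J, d) = d*(-8) = -8*d)
(W(-5, 10) + 106)² = (-8*10 + 106)² = (-80 + 106)² = 26² = 676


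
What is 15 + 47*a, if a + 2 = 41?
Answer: 1848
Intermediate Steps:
a = 39 (a = -2 + 41 = 39)
15 + 47*a = 15 + 47*39 = 15 + 1833 = 1848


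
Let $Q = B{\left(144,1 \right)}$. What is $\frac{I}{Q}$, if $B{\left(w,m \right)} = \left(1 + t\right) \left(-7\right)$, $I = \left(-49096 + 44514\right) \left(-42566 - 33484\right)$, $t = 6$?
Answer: $- \frac{348461100}{49} \approx -7.1114 \cdot 10^{6}$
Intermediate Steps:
$I = 348461100$ ($I = \left(-4582\right) \left(-76050\right) = 348461100$)
$B{\left(w,m \right)} = -49$ ($B{\left(w,m \right)} = \left(1 + 6\right) \left(-7\right) = 7 \left(-7\right) = -49$)
$Q = -49$
$\frac{I}{Q} = \frac{348461100}{-49} = 348461100 \left(- \frac{1}{49}\right) = - \frac{348461100}{49}$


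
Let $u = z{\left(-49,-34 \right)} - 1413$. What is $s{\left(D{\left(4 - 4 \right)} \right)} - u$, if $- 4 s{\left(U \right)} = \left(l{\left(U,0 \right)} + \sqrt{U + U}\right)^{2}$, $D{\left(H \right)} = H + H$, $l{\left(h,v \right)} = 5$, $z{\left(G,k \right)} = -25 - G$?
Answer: $\frac{5531}{4} \approx 1382.8$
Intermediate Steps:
$D{\left(H \right)} = 2 H$
$u = -1389$ ($u = \left(-25 - -49\right) - 1413 = \left(-25 + 49\right) - 1413 = 24 - 1413 = -1389$)
$s{\left(U \right)} = - \frac{\left(5 + \sqrt{2} \sqrt{U}\right)^{2}}{4}$ ($s{\left(U \right)} = - \frac{\left(5 + \sqrt{U + U}\right)^{2}}{4} = - \frac{\left(5 + \sqrt{2 U}\right)^{2}}{4} = - \frac{\left(5 + \sqrt{2} \sqrt{U}\right)^{2}}{4}$)
$s{\left(D{\left(4 - 4 \right)} \right)} - u = - \frac{\left(5 + \sqrt{2} \sqrt{2 \left(4 - 4\right)}\right)^{2}}{4} - -1389 = - \frac{\left(5 + \sqrt{2} \sqrt{2 \cdot 0}\right)^{2}}{4} + 1389 = - \frac{\left(5 + \sqrt{2} \sqrt{0}\right)^{2}}{4} + 1389 = - \frac{\left(5 + \sqrt{2} \cdot 0\right)^{2}}{4} + 1389 = - \frac{\left(5 + 0\right)^{2}}{4} + 1389 = - \frac{5^{2}}{4} + 1389 = \left(- \frac{1}{4}\right) 25 + 1389 = - \frac{25}{4} + 1389 = \frac{5531}{4}$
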